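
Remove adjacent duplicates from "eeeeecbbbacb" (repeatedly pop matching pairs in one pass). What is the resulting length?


Input: eeeeecbbbacb
Stack-based adjacent duplicate removal:
  Read 'e': push. Stack: e
  Read 'e': matches stack top 'e' => pop. Stack: (empty)
  Read 'e': push. Stack: e
  Read 'e': matches stack top 'e' => pop. Stack: (empty)
  Read 'e': push. Stack: e
  Read 'c': push. Stack: ec
  Read 'b': push. Stack: ecb
  Read 'b': matches stack top 'b' => pop. Stack: ec
  Read 'b': push. Stack: ecb
  Read 'a': push. Stack: ecba
  Read 'c': push. Stack: ecbac
  Read 'b': push. Stack: ecbacb
Final stack: "ecbacb" (length 6)

6


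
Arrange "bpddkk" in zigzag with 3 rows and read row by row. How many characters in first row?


Zigzag "bpddkk" into 3 rows:
Placing characters:
  'b' => row 0
  'p' => row 1
  'd' => row 2
  'd' => row 1
  'k' => row 0
  'k' => row 1
Rows:
  Row 0: "bk"
  Row 1: "pdk"
  Row 2: "d"
First row length: 2

2


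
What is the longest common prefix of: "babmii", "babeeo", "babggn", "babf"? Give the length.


Words: babmii, babeeo, babggn, babf
  Position 0: all 'b' => match
  Position 1: all 'a' => match
  Position 2: all 'b' => match
  Position 3: ('m', 'e', 'g', 'f') => mismatch, stop
LCP = "bab" (length 3)

3


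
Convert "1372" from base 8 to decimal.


Input: "1372" in base 8
Positional expansion:
  Digit '1' (value 1) x 8^3 = 512
  Digit '3' (value 3) x 8^2 = 192
  Digit '7' (value 7) x 8^1 = 56
  Digit '2' (value 2) x 8^0 = 2
Sum = 762

762


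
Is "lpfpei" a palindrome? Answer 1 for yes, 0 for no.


Input: lpfpei
Reversed: iepfpl
  Compare pos 0 ('l') with pos 5 ('i'): MISMATCH
  Compare pos 1 ('p') with pos 4 ('e'): MISMATCH
  Compare pos 2 ('f') with pos 3 ('p'): MISMATCH
Result: not a palindrome

0


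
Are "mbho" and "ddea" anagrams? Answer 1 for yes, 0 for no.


Strings: "mbho", "ddea"
Sorted first:  bhmo
Sorted second: adde
Differ at position 0: 'b' vs 'a' => not anagrams

0


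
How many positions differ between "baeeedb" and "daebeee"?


Comparing "baeeedb" and "daebeee" position by position:
  Position 0: 'b' vs 'd' => DIFFER
  Position 1: 'a' vs 'a' => same
  Position 2: 'e' vs 'e' => same
  Position 3: 'e' vs 'b' => DIFFER
  Position 4: 'e' vs 'e' => same
  Position 5: 'd' vs 'e' => DIFFER
  Position 6: 'b' vs 'e' => DIFFER
Positions that differ: 4

4


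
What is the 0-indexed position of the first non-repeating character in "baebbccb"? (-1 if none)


Input: baebbccb
Character frequencies:
  'a': 1
  'b': 4
  'c': 2
  'e': 1
Scanning left to right for freq == 1:
  Position 0 ('b'): freq=4, skip
  Position 1 ('a'): unique! => answer = 1

1


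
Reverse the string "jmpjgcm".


Input: jmpjgcm
Reading characters right to left:
  Position 6: 'm'
  Position 5: 'c'
  Position 4: 'g'
  Position 3: 'j'
  Position 2: 'p'
  Position 1: 'm'
  Position 0: 'j'
Reversed: mcgjpmj

mcgjpmj


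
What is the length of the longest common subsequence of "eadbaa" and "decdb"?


LCS of "eadbaa" and "decdb"
DP table:
           d    e    c    d    b
      0    0    0    0    0    0
  e   0    0    1    1    1    1
  a   0    0    1    1    1    1
  d   0    1    1    1    2    2
  b   0    1    1    1    2    3
  a   0    1    1    1    2    3
  a   0    1    1    1    2    3
LCS length = dp[6][5] = 3

3


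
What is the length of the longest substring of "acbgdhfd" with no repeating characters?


Input: "acbgdhfd"
Sliding window (track last position of each char):
  Position 0 ('a'): window [0,0] length 1 -- new best
  Position 1 ('c'): window [0,1] length 2 -- new best
  Position 2 ('b'): window [0,2] length 3 -- new best
  Position 3 ('g'): window [0,3] length 4 -- new best
  Position 4 ('d'): window [0,4] length 5 -- new best
  Position 5 ('h'): window [0,5] length 6 -- new best
  Position 6 ('f'): window [0,6] length 7 -- new best
  Position 7 ('d'): repeat (last at 4), move window start to 5
  Position 7 ('d'): window [5,7] length 3
Longest substring with no repeats: "acbgdhf" with length 7

7


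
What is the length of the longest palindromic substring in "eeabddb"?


Input: "eeabddb"
Checking substrings for palindromes:
  [3:7] "bddb" (len 4) => palindrome
  [0:2] "ee" (len 2) => palindrome
  [4:6] "dd" (len 2) => palindrome
Longest palindromic substring: "bddb" with length 4

4


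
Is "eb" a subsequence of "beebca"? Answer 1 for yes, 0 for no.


Check if "eb" is a subsequence of "beebca"
Greedy scan:
  Position 0 ('b'): no match needed
  Position 1 ('e'): matches sub[0] = 'e'
  Position 2 ('e'): no match needed
  Position 3 ('b'): matches sub[1] = 'b'
  Position 4 ('c'): no match needed
  Position 5 ('a'): no match needed
All 2 characters matched => is a subsequence

1


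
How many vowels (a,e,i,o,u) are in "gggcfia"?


Input: gggcfia
Checking each character:
  'g' at position 0: consonant
  'g' at position 1: consonant
  'g' at position 2: consonant
  'c' at position 3: consonant
  'f' at position 4: consonant
  'i' at position 5: vowel (running total: 1)
  'a' at position 6: vowel (running total: 2)
Total vowels: 2

2


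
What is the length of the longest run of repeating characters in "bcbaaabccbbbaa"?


Input: "bcbaaabccbbbaa"
Scanning for longest run:
  Position 1 ('c'): new char, reset run to 1
  Position 2 ('b'): new char, reset run to 1
  Position 3 ('a'): new char, reset run to 1
  Position 4 ('a'): continues run of 'a', length=2
  Position 5 ('a'): continues run of 'a', length=3
  Position 6 ('b'): new char, reset run to 1
  Position 7 ('c'): new char, reset run to 1
  Position 8 ('c'): continues run of 'c', length=2
  Position 9 ('b'): new char, reset run to 1
  Position 10 ('b'): continues run of 'b', length=2
  Position 11 ('b'): continues run of 'b', length=3
  Position 12 ('a'): new char, reset run to 1
  Position 13 ('a'): continues run of 'a', length=2
Longest run: 'a' with length 3

3


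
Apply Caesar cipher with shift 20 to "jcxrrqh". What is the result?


Caesar cipher: shift "jcxrrqh" by 20
  'j' (pos 9) + 20 = pos 3 = 'd'
  'c' (pos 2) + 20 = pos 22 = 'w'
  'x' (pos 23) + 20 = pos 17 = 'r'
  'r' (pos 17) + 20 = pos 11 = 'l'
  'r' (pos 17) + 20 = pos 11 = 'l'
  'q' (pos 16) + 20 = pos 10 = 'k'
  'h' (pos 7) + 20 = pos 1 = 'b'
Result: dwrllkb

dwrllkb


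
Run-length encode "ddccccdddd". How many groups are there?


Input: ddccccdddd
Scanning for consecutive runs:
  Group 1: 'd' x 2 (positions 0-1)
  Group 2: 'c' x 4 (positions 2-5)
  Group 3: 'd' x 4 (positions 6-9)
Total groups: 3

3


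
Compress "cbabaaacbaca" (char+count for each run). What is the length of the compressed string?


Input: cbabaaacbaca
Runs:
  'c' x 1 => "c1"
  'b' x 1 => "b1"
  'a' x 1 => "a1"
  'b' x 1 => "b1"
  'a' x 3 => "a3"
  'c' x 1 => "c1"
  'b' x 1 => "b1"
  'a' x 1 => "a1"
  'c' x 1 => "c1"
  'a' x 1 => "a1"
Compressed: "c1b1a1b1a3c1b1a1c1a1"
Compressed length: 20

20


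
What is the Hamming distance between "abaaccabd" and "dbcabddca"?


Comparing "abaaccabd" and "dbcabddca" position by position:
  Position 0: 'a' vs 'd' => differ
  Position 1: 'b' vs 'b' => same
  Position 2: 'a' vs 'c' => differ
  Position 3: 'a' vs 'a' => same
  Position 4: 'c' vs 'b' => differ
  Position 5: 'c' vs 'd' => differ
  Position 6: 'a' vs 'd' => differ
  Position 7: 'b' vs 'c' => differ
  Position 8: 'd' vs 'a' => differ
Total differences (Hamming distance): 7

7


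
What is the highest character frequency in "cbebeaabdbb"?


Input: cbebeaabdbb
Character counts:
  'a': 2
  'b': 5
  'c': 1
  'd': 1
  'e': 2
Maximum frequency: 5

5


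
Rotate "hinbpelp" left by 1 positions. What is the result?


Input: "hinbpelp", rotate left by 1
First 1 characters: "h"
Remaining characters: "inbpelp"
Concatenate remaining + first: "inbpelp" + "h" = "inbpelph"

inbpelph


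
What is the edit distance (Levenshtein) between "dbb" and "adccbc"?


Computing edit distance: "dbb" -> "adccbc"
DP table:
           a    d    c    c    b    c
      0    1    2    3    4    5    6
  d   1    1    1    2    3    4    5
  b   2    2    2    2    3    3    4
  b   3    3    3    3    3    3    4
Edit distance = dp[3][6] = 4

4


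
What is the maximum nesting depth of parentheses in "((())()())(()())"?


Input: "((())()())(()())"
Tracking depth:
  Position 0 '(': depth becomes 1
  Position 1 '(': depth becomes 2
  Position 2 '(': depth becomes 3
  Position 3 ')': depth becomes 2
  Position 4 ')': depth becomes 1
  Position 5 '(': depth becomes 2
  Position 6 ')': depth becomes 1
  Position 7 '(': depth becomes 2
  Position 8 ')': depth becomes 1
  Position 9 ')': depth becomes 0
  Position 10 '(': depth becomes 1
  Position 11 '(': depth becomes 2
  Position 12 ')': depth becomes 1
  Position 13 '(': depth becomes 2
  Position 14 ')': depth becomes 1
  Position 15 ')': depth becomes 0
Maximum depth reached: 3

3


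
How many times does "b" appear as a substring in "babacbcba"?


Searching for "b" in "babacbcba"
Scanning each position:
  Position 0: "b" => MATCH
  Position 1: "a" => no
  Position 2: "b" => MATCH
  Position 3: "a" => no
  Position 4: "c" => no
  Position 5: "b" => MATCH
  Position 6: "c" => no
  Position 7: "b" => MATCH
  Position 8: "a" => no
Total occurrences: 4

4


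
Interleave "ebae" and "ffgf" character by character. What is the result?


Interleaving "ebae" and "ffgf":
  Position 0: 'e' from first, 'f' from second => "ef"
  Position 1: 'b' from first, 'f' from second => "bf"
  Position 2: 'a' from first, 'g' from second => "ag"
  Position 3: 'e' from first, 'f' from second => "ef"
Result: efbfagef

efbfagef


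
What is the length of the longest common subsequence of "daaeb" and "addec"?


LCS of "daaeb" and "addec"
DP table:
           a    d    d    e    c
      0    0    0    0    0    0
  d   0    0    1    1    1    1
  a   0    1    1    1    1    1
  a   0    1    1    1    1    1
  e   0    1    1    1    2    2
  b   0    1    1    1    2    2
LCS length = dp[5][5] = 2

2


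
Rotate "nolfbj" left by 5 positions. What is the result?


Input: "nolfbj", rotate left by 5
First 5 characters: "nolfb"
Remaining characters: "j"
Concatenate remaining + first: "j" + "nolfb" = "jnolfb"

jnolfb


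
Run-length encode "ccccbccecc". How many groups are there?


Input: ccccbccecc
Scanning for consecutive runs:
  Group 1: 'c' x 4 (positions 0-3)
  Group 2: 'b' x 1 (positions 4-4)
  Group 3: 'c' x 2 (positions 5-6)
  Group 4: 'e' x 1 (positions 7-7)
  Group 5: 'c' x 2 (positions 8-9)
Total groups: 5

5


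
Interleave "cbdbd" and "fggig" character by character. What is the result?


Interleaving "cbdbd" and "fggig":
  Position 0: 'c' from first, 'f' from second => "cf"
  Position 1: 'b' from first, 'g' from second => "bg"
  Position 2: 'd' from first, 'g' from second => "dg"
  Position 3: 'b' from first, 'i' from second => "bi"
  Position 4: 'd' from first, 'g' from second => "dg"
Result: cfbgdgbidg

cfbgdgbidg


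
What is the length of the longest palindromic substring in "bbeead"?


Input: "bbeead"
Checking substrings for palindromes:
  [0:2] "bb" (len 2) => palindrome
  [2:4] "ee" (len 2) => palindrome
Longest palindromic substring: "bb" with length 2

2


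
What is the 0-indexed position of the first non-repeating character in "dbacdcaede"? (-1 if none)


Input: dbacdcaede
Character frequencies:
  'a': 2
  'b': 1
  'c': 2
  'd': 3
  'e': 2
Scanning left to right for freq == 1:
  Position 0 ('d'): freq=3, skip
  Position 1 ('b'): unique! => answer = 1

1


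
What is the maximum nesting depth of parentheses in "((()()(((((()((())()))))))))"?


Input: "((()()(((((()((())()))))))))"
Tracking depth:
  Position 0 '(': depth becomes 1
  Position 1 '(': depth becomes 2
  Position 2 '(': depth becomes 3
  Position 3 ')': depth becomes 2
  Position 4 '(': depth becomes 3
  Position 5 ')': depth becomes 2
  Position 6 '(': depth becomes 3
  Position 7 '(': depth becomes 4
  Position 8 '(': depth becomes 5
  Position 9 '(': depth becomes 6
  Position 10 '(': depth becomes 7
  Position 11 '(': depth becomes 8
  Position 12 ')': depth becomes 7
  Position 13 '(': depth becomes 8
  Position 14 '(': depth becomes 9
  Position 15 '(': depth becomes 10
  Position 16 ')': depth becomes 9
  Position 17 ')': depth becomes 8
  Position 18 '(': depth becomes 9
  Position 19 ')': depth becomes 8
  Position 20 ')': depth becomes 7
  Position 21 ')': depth becomes 6
  Position 22 ')': depth becomes 5
  Position 23 ')': depth becomes 4
  Position 24 ')': depth becomes 3
  Position 25 ')': depth becomes 2
  Position 26 ')': depth becomes 1
  Position 27 ')': depth becomes 0
Maximum depth reached: 10

10


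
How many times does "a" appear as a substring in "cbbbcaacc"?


Searching for "a" in "cbbbcaacc"
Scanning each position:
  Position 0: "c" => no
  Position 1: "b" => no
  Position 2: "b" => no
  Position 3: "b" => no
  Position 4: "c" => no
  Position 5: "a" => MATCH
  Position 6: "a" => MATCH
  Position 7: "c" => no
  Position 8: "c" => no
Total occurrences: 2

2


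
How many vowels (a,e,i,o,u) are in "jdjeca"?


Input: jdjeca
Checking each character:
  'j' at position 0: consonant
  'd' at position 1: consonant
  'j' at position 2: consonant
  'e' at position 3: vowel (running total: 1)
  'c' at position 4: consonant
  'a' at position 5: vowel (running total: 2)
Total vowels: 2

2


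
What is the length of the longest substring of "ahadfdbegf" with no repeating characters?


Input: "ahadfdbegf"
Sliding window (track last position of each char):
  Position 0 ('a'): window [0,0] length 1 -- new best
  Position 1 ('h'): window [0,1] length 2 -- new best
  Position 2 ('a'): repeat (last at 0), move window start to 1
  Position 2 ('a'): window [1,2] length 2
  Position 3 ('d'): window [1,3] length 3 -- new best
  Position 4 ('f'): window [1,4] length 4 -- new best
  Position 5 ('d'): repeat (last at 3), move window start to 4
  Position 5 ('d'): window [4,5] length 2
  Position 6 ('b'): window [4,6] length 3
  Position 7 ('e'): window [4,7] length 4
  Position 8 ('g'): window [4,8] length 5 -- new best
  Position 9 ('f'): repeat (last at 4), move window start to 5
  Position 9 ('f'): window [5,9] length 5
Longest substring with no repeats: "fdbeg" with length 5

5


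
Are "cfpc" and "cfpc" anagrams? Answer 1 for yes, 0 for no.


Strings: "cfpc", "cfpc"
Sorted first:  ccfp
Sorted second: ccfp
Sorted forms match => anagrams

1


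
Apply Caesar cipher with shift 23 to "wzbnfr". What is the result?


Caesar cipher: shift "wzbnfr" by 23
  'w' (pos 22) + 23 = pos 19 = 't'
  'z' (pos 25) + 23 = pos 22 = 'w'
  'b' (pos 1) + 23 = pos 24 = 'y'
  'n' (pos 13) + 23 = pos 10 = 'k'
  'f' (pos 5) + 23 = pos 2 = 'c'
  'r' (pos 17) + 23 = pos 14 = 'o'
Result: twykco

twykco


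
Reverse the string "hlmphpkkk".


Input: hlmphpkkk
Reading characters right to left:
  Position 8: 'k'
  Position 7: 'k'
  Position 6: 'k'
  Position 5: 'p'
  Position 4: 'h'
  Position 3: 'p'
  Position 2: 'm'
  Position 1: 'l'
  Position 0: 'h'
Reversed: kkkphpmlh

kkkphpmlh


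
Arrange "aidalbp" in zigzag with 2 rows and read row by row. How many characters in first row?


Zigzag "aidalbp" into 2 rows:
Placing characters:
  'a' => row 0
  'i' => row 1
  'd' => row 0
  'a' => row 1
  'l' => row 0
  'b' => row 1
  'p' => row 0
Rows:
  Row 0: "adlp"
  Row 1: "iab"
First row length: 4

4


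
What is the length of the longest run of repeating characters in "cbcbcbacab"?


Input: "cbcbcbacab"
Scanning for longest run:
  Position 1 ('b'): new char, reset run to 1
  Position 2 ('c'): new char, reset run to 1
  Position 3 ('b'): new char, reset run to 1
  Position 4 ('c'): new char, reset run to 1
  Position 5 ('b'): new char, reset run to 1
  Position 6 ('a'): new char, reset run to 1
  Position 7 ('c'): new char, reset run to 1
  Position 8 ('a'): new char, reset run to 1
  Position 9 ('b'): new char, reset run to 1
Longest run: 'c' with length 1

1


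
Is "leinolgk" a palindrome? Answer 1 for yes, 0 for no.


Input: leinolgk
Reversed: kgloniel
  Compare pos 0 ('l') with pos 7 ('k'): MISMATCH
  Compare pos 1 ('e') with pos 6 ('g'): MISMATCH
  Compare pos 2 ('i') with pos 5 ('l'): MISMATCH
  Compare pos 3 ('n') with pos 4 ('o'): MISMATCH
Result: not a palindrome

0


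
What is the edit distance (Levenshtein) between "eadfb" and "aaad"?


Computing edit distance: "eadfb" -> "aaad"
DP table:
           a    a    a    d
      0    1    2    3    4
  e   1    1    2    3    4
  a   2    1    1    2    3
  d   3    2    2    2    2
  f   4    3    3    3    3
  b   5    4    4    4    4
Edit distance = dp[5][4] = 4

4


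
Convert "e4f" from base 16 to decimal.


Input: "e4f" in base 16
Positional expansion:
  Digit 'e' (value 14) x 16^2 = 3584
  Digit '4' (value 4) x 16^1 = 64
  Digit 'f' (value 15) x 16^0 = 15
Sum = 3663

3663


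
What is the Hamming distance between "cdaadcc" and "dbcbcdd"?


Comparing "cdaadcc" and "dbcbcdd" position by position:
  Position 0: 'c' vs 'd' => differ
  Position 1: 'd' vs 'b' => differ
  Position 2: 'a' vs 'c' => differ
  Position 3: 'a' vs 'b' => differ
  Position 4: 'd' vs 'c' => differ
  Position 5: 'c' vs 'd' => differ
  Position 6: 'c' vs 'd' => differ
Total differences (Hamming distance): 7

7


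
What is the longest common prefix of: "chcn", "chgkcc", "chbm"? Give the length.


Words: chcn, chgkcc, chbm
  Position 0: all 'c' => match
  Position 1: all 'h' => match
  Position 2: ('c', 'g', 'b') => mismatch, stop
LCP = "ch" (length 2)

2


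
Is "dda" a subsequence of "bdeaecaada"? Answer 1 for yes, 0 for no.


Check if "dda" is a subsequence of "bdeaecaada"
Greedy scan:
  Position 0 ('b'): no match needed
  Position 1 ('d'): matches sub[0] = 'd'
  Position 2 ('e'): no match needed
  Position 3 ('a'): no match needed
  Position 4 ('e'): no match needed
  Position 5 ('c'): no match needed
  Position 6 ('a'): no match needed
  Position 7 ('a'): no match needed
  Position 8 ('d'): matches sub[1] = 'd'
  Position 9 ('a'): matches sub[2] = 'a'
All 3 characters matched => is a subsequence

1


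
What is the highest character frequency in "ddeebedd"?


Input: ddeebedd
Character counts:
  'b': 1
  'd': 4
  'e': 3
Maximum frequency: 4

4


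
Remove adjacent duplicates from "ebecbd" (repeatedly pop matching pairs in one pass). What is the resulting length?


Input: ebecbd
Stack-based adjacent duplicate removal:
  Read 'e': push. Stack: e
  Read 'b': push. Stack: eb
  Read 'e': push. Stack: ebe
  Read 'c': push. Stack: ebec
  Read 'b': push. Stack: ebecb
  Read 'd': push. Stack: ebecbd
Final stack: "ebecbd" (length 6)

6


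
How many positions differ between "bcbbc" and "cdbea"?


Comparing "bcbbc" and "cdbea" position by position:
  Position 0: 'b' vs 'c' => DIFFER
  Position 1: 'c' vs 'd' => DIFFER
  Position 2: 'b' vs 'b' => same
  Position 3: 'b' vs 'e' => DIFFER
  Position 4: 'c' vs 'a' => DIFFER
Positions that differ: 4

4


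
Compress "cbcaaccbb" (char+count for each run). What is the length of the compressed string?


Input: cbcaaccbb
Runs:
  'c' x 1 => "c1"
  'b' x 1 => "b1"
  'c' x 1 => "c1"
  'a' x 2 => "a2"
  'c' x 2 => "c2"
  'b' x 2 => "b2"
Compressed: "c1b1c1a2c2b2"
Compressed length: 12

12


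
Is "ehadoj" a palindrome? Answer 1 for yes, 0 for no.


Input: ehadoj
Reversed: jodahe
  Compare pos 0 ('e') with pos 5 ('j'): MISMATCH
  Compare pos 1 ('h') with pos 4 ('o'): MISMATCH
  Compare pos 2 ('a') with pos 3 ('d'): MISMATCH
Result: not a palindrome

0


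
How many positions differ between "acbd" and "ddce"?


Comparing "acbd" and "ddce" position by position:
  Position 0: 'a' vs 'd' => DIFFER
  Position 1: 'c' vs 'd' => DIFFER
  Position 2: 'b' vs 'c' => DIFFER
  Position 3: 'd' vs 'e' => DIFFER
Positions that differ: 4

4


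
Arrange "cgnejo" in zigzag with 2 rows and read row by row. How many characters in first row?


Zigzag "cgnejo" into 2 rows:
Placing characters:
  'c' => row 0
  'g' => row 1
  'n' => row 0
  'e' => row 1
  'j' => row 0
  'o' => row 1
Rows:
  Row 0: "cnj"
  Row 1: "geo"
First row length: 3

3


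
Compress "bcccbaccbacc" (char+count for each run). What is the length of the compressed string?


Input: bcccbaccbacc
Runs:
  'b' x 1 => "b1"
  'c' x 3 => "c3"
  'b' x 1 => "b1"
  'a' x 1 => "a1"
  'c' x 2 => "c2"
  'b' x 1 => "b1"
  'a' x 1 => "a1"
  'c' x 2 => "c2"
Compressed: "b1c3b1a1c2b1a1c2"
Compressed length: 16

16


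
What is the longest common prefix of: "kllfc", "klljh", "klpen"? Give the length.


Words: kllfc, klljh, klpen
  Position 0: all 'k' => match
  Position 1: all 'l' => match
  Position 2: ('l', 'l', 'p') => mismatch, stop
LCP = "kl" (length 2)

2


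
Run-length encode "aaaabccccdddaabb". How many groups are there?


Input: aaaabccccdddaabb
Scanning for consecutive runs:
  Group 1: 'a' x 4 (positions 0-3)
  Group 2: 'b' x 1 (positions 4-4)
  Group 3: 'c' x 4 (positions 5-8)
  Group 4: 'd' x 3 (positions 9-11)
  Group 5: 'a' x 2 (positions 12-13)
  Group 6: 'b' x 2 (positions 14-15)
Total groups: 6

6


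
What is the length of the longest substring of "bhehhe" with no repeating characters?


Input: "bhehhe"
Sliding window (track last position of each char):
  Position 0 ('b'): window [0,0] length 1 -- new best
  Position 1 ('h'): window [0,1] length 2 -- new best
  Position 2 ('e'): window [0,2] length 3 -- new best
  Position 3 ('h'): repeat (last at 1), move window start to 2
  Position 3 ('h'): window [2,3] length 2
  Position 4 ('h'): repeat (last at 3), move window start to 4
  Position 4 ('h'): window [4,4] length 1
  Position 5 ('e'): window [4,5] length 2
Longest substring with no repeats: "bhe" with length 3

3


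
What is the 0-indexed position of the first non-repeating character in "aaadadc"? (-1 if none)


Input: aaadadc
Character frequencies:
  'a': 4
  'c': 1
  'd': 2
Scanning left to right for freq == 1:
  Position 0 ('a'): freq=4, skip
  Position 1 ('a'): freq=4, skip
  Position 2 ('a'): freq=4, skip
  Position 3 ('d'): freq=2, skip
  Position 4 ('a'): freq=4, skip
  Position 5 ('d'): freq=2, skip
  Position 6 ('c'): unique! => answer = 6

6


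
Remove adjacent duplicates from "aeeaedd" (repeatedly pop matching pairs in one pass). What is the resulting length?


Input: aeeaedd
Stack-based adjacent duplicate removal:
  Read 'a': push. Stack: a
  Read 'e': push. Stack: ae
  Read 'e': matches stack top 'e' => pop. Stack: a
  Read 'a': matches stack top 'a' => pop. Stack: (empty)
  Read 'e': push. Stack: e
  Read 'd': push. Stack: ed
  Read 'd': matches stack top 'd' => pop. Stack: e
Final stack: "e" (length 1)

1


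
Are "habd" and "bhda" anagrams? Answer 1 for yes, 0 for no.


Strings: "habd", "bhda"
Sorted first:  abdh
Sorted second: abdh
Sorted forms match => anagrams

1


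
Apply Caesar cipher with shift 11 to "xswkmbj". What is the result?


Caesar cipher: shift "xswkmbj" by 11
  'x' (pos 23) + 11 = pos 8 = 'i'
  's' (pos 18) + 11 = pos 3 = 'd'
  'w' (pos 22) + 11 = pos 7 = 'h'
  'k' (pos 10) + 11 = pos 21 = 'v'
  'm' (pos 12) + 11 = pos 23 = 'x'
  'b' (pos 1) + 11 = pos 12 = 'm'
  'j' (pos 9) + 11 = pos 20 = 'u'
Result: idhvxmu

idhvxmu


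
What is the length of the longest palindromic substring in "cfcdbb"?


Input: "cfcdbb"
Checking substrings for palindromes:
  [0:3] "cfc" (len 3) => palindrome
  [4:6] "bb" (len 2) => palindrome
Longest palindromic substring: "cfc" with length 3

3


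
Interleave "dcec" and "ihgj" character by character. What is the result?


Interleaving "dcec" and "ihgj":
  Position 0: 'd' from first, 'i' from second => "di"
  Position 1: 'c' from first, 'h' from second => "ch"
  Position 2: 'e' from first, 'g' from second => "eg"
  Position 3: 'c' from first, 'j' from second => "cj"
Result: dichegcj

dichegcj


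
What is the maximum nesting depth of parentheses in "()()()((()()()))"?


Input: "()()()((()()()))"
Tracking depth:
  Position 0 '(': depth becomes 1
  Position 1 ')': depth becomes 0
  Position 2 '(': depth becomes 1
  Position 3 ')': depth becomes 0
  Position 4 '(': depth becomes 1
  Position 5 ')': depth becomes 0
  Position 6 '(': depth becomes 1
  Position 7 '(': depth becomes 2
  Position 8 '(': depth becomes 3
  Position 9 ')': depth becomes 2
  Position 10 '(': depth becomes 3
  Position 11 ')': depth becomes 2
  Position 12 '(': depth becomes 3
  Position 13 ')': depth becomes 2
  Position 14 ')': depth becomes 1
  Position 15 ')': depth becomes 0
Maximum depth reached: 3

3


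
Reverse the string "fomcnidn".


Input: fomcnidn
Reading characters right to left:
  Position 7: 'n'
  Position 6: 'd'
  Position 5: 'i'
  Position 4: 'n'
  Position 3: 'c'
  Position 2: 'm'
  Position 1: 'o'
  Position 0: 'f'
Reversed: ndincmof

ndincmof


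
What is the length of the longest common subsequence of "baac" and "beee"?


LCS of "baac" and "beee"
DP table:
           b    e    e    e
      0    0    0    0    0
  b   0    1    1    1    1
  a   0    1    1    1    1
  a   0    1    1    1    1
  c   0    1    1    1    1
LCS length = dp[4][4] = 1

1


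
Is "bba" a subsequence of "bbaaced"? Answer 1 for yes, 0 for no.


Check if "bba" is a subsequence of "bbaaced"
Greedy scan:
  Position 0 ('b'): matches sub[0] = 'b'
  Position 1 ('b'): matches sub[1] = 'b'
  Position 2 ('a'): matches sub[2] = 'a'
  Position 3 ('a'): no match needed
  Position 4 ('c'): no match needed
  Position 5 ('e'): no match needed
  Position 6 ('d'): no match needed
All 3 characters matched => is a subsequence

1


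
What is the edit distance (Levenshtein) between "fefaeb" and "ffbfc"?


Computing edit distance: "fefaeb" -> "ffbfc"
DP table:
           f    f    b    f    c
      0    1    2    3    4    5
  f   1    0    1    2    3    4
  e   2    1    1    2    3    4
  f   3    2    1    2    2    3
  a   4    3    2    2    3    3
  e   5    4    3    3    3    4
  b   6    5    4    3    4    4
Edit distance = dp[6][5] = 4

4


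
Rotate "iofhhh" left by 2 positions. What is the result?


Input: "iofhhh", rotate left by 2
First 2 characters: "io"
Remaining characters: "fhhh"
Concatenate remaining + first: "fhhh" + "io" = "fhhhio"

fhhhio


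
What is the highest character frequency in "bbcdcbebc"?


Input: bbcdcbebc
Character counts:
  'b': 4
  'c': 3
  'd': 1
  'e': 1
Maximum frequency: 4

4


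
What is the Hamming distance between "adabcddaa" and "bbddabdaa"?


Comparing "adabcddaa" and "bbddabdaa" position by position:
  Position 0: 'a' vs 'b' => differ
  Position 1: 'd' vs 'b' => differ
  Position 2: 'a' vs 'd' => differ
  Position 3: 'b' vs 'd' => differ
  Position 4: 'c' vs 'a' => differ
  Position 5: 'd' vs 'b' => differ
  Position 6: 'd' vs 'd' => same
  Position 7: 'a' vs 'a' => same
  Position 8: 'a' vs 'a' => same
Total differences (Hamming distance): 6

6


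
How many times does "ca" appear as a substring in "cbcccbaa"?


Searching for "ca" in "cbcccbaa"
Scanning each position:
  Position 0: "cb" => no
  Position 1: "bc" => no
  Position 2: "cc" => no
  Position 3: "cc" => no
  Position 4: "cb" => no
  Position 5: "ba" => no
  Position 6: "aa" => no
Total occurrences: 0

0


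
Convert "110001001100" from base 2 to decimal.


Input: "110001001100" in base 2
Positional expansion:
  Digit '1' (value 1) x 2^11 = 2048
  Digit '1' (value 1) x 2^10 = 1024
  Digit '0' (value 0) x 2^9 = 0
  Digit '0' (value 0) x 2^8 = 0
  Digit '0' (value 0) x 2^7 = 0
  Digit '1' (value 1) x 2^6 = 64
  Digit '0' (value 0) x 2^5 = 0
  Digit '0' (value 0) x 2^4 = 0
  Digit '1' (value 1) x 2^3 = 8
  Digit '1' (value 1) x 2^2 = 4
  Digit '0' (value 0) x 2^1 = 0
  Digit '0' (value 0) x 2^0 = 0
Sum = 3148

3148


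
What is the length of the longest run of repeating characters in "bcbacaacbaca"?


Input: "bcbacaacbaca"
Scanning for longest run:
  Position 1 ('c'): new char, reset run to 1
  Position 2 ('b'): new char, reset run to 1
  Position 3 ('a'): new char, reset run to 1
  Position 4 ('c'): new char, reset run to 1
  Position 5 ('a'): new char, reset run to 1
  Position 6 ('a'): continues run of 'a', length=2
  Position 7 ('c'): new char, reset run to 1
  Position 8 ('b'): new char, reset run to 1
  Position 9 ('a'): new char, reset run to 1
  Position 10 ('c'): new char, reset run to 1
  Position 11 ('a'): new char, reset run to 1
Longest run: 'a' with length 2

2


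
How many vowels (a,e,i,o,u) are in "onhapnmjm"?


Input: onhapnmjm
Checking each character:
  'o' at position 0: vowel (running total: 1)
  'n' at position 1: consonant
  'h' at position 2: consonant
  'a' at position 3: vowel (running total: 2)
  'p' at position 4: consonant
  'n' at position 5: consonant
  'm' at position 6: consonant
  'j' at position 7: consonant
  'm' at position 8: consonant
Total vowels: 2

2


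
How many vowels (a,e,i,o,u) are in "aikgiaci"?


Input: aikgiaci
Checking each character:
  'a' at position 0: vowel (running total: 1)
  'i' at position 1: vowel (running total: 2)
  'k' at position 2: consonant
  'g' at position 3: consonant
  'i' at position 4: vowel (running total: 3)
  'a' at position 5: vowel (running total: 4)
  'c' at position 6: consonant
  'i' at position 7: vowel (running total: 5)
Total vowels: 5

5


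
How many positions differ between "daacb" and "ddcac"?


Comparing "daacb" and "ddcac" position by position:
  Position 0: 'd' vs 'd' => same
  Position 1: 'a' vs 'd' => DIFFER
  Position 2: 'a' vs 'c' => DIFFER
  Position 3: 'c' vs 'a' => DIFFER
  Position 4: 'b' vs 'c' => DIFFER
Positions that differ: 4

4


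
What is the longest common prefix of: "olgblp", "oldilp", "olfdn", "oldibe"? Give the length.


Words: olgblp, oldilp, olfdn, oldibe
  Position 0: all 'o' => match
  Position 1: all 'l' => match
  Position 2: ('g', 'd', 'f', 'd') => mismatch, stop
LCP = "ol" (length 2)

2


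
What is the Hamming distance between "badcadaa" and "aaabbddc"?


Comparing "badcadaa" and "aaabbddc" position by position:
  Position 0: 'b' vs 'a' => differ
  Position 1: 'a' vs 'a' => same
  Position 2: 'd' vs 'a' => differ
  Position 3: 'c' vs 'b' => differ
  Position 4: 'a' vs 'b' => differ
  Position 5: 'd' vs 'd' => same
  Position 6: 'a' vs 'd' => differ
  Position 7: 'a' vs 'c' => differ
Total differences (Hamming distance): 6

6


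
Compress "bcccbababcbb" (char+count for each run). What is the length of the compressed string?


Input: bcccbababcbb
Runs:
  'b' x 1 => "b1"
  'c' x 3 => "c3"
  'b' x 1 => "b1"
  'a' x 1 => "a1"
  'b' x 1 => "b1"
  'a' x 1 => "a1"
  'b' x 1 => "b1"
  'c' x 1 => "c1"
  'b' x 2 => "b2"
Compressed: "b1c3b1a1b1a1b1c1b2"
Compressed length: 18

18


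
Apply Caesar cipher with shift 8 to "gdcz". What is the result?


Caesar cipher: shift "gdcz" by 8
  'g' (pos 6) + 8 = pos 14 = 'o'
  'd' (pos 3) + 8 = pos 11 = 'l'
  'c' (pos 2) + 8 = pos 10 = 'k'
  'z' (pos 25) + 8 = pos 7 = 'h'
Result: olkh

olkh


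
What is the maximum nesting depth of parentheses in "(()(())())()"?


Input: "(()(())())()"
Tracking depth:
  Position 0 '(': depth becomes 1
  Position 1 '(': depth becomes 2
  Position 2 ')': depth becomes 1
  Position 3 '(': depth becomes 2
  Position 4 '(': depth becomes 3
  Position 5 ')': depth becomes 2
  Position 6 ')': depth becomes 1
  Position 7 '(': depth becomes 2
  Position 8 ')': depth becomes 1
  Position 9 ')': depth becomes 0
  Position 10 '(': depth becomes 1
  Position 11 ')': depth becomes 0
Maximum depth reached: 3

3


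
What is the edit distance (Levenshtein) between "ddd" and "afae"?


Computing edit distance: "ddd" -> "afae"
DP table:
           a    f    a    e
      0    1    2    3    4
  d   1    1    2    3    4
  d   2    2    2    3    4
  d   3    3    3    3    4
Edit distance = dp[3][4] = 4

4


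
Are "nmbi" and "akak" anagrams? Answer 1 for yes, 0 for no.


Strings: "nmbi", "akak"
Sorted first:  bimn
Sorted second: aakk
Differ at position 0: 'b' vs 'a' => not anagrams

0


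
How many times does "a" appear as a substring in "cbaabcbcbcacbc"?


Searching for "a" in "cbaabcbcbcacbc"
Scanning each position:
  Position 0: "c" => no
  Position 1: "b" => no
  Position 2: "a" => MATCH
  Position 3: "a" => MATCH
  Position 4: "b" => no
  Position 5: "c" => no
  Position 6: "b" => no
  Position 7: "c" => no
  Position 8: "b" => no
  Position 9: "c" => no
  Position 10: "a" => MATCH
  Position 11: "c" => no
  Position 12: "b" => no
  Position 13: "c" => no
Total occurrences: 3

3


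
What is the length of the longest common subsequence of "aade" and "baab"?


LCS of "aade" and "baab"
DP table:
           b    a    a    b
      0    0    0    0    0
  a   0    0    1    1    1
  a   0    0    1    2    2
  d   0    0    1    2    2
  e   0    0    1    2    2
LCS length = dp[4][4] = 2

2


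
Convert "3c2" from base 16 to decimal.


Input: "3c2" in base 16
Positional expansion:
  Digit '3' (value 3) x 16^2 = 768
  Digit 'c' (value 12) x 16^1 = 192
  Digit '2' (value 2) x 16^0 = 2
Sum = 962

962


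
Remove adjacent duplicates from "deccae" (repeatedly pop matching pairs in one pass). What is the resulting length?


Input: deccae
Stack-based adjacent duplicate removal:
  Read 'd': push. Stack: d
  Read 'e': push. Stack: de
  Read 'c': push. Stack: dec
  Read 'c': matches stack top 'c' => pop. Stack: de
  Read 'a': push. Stack: dea
  Read 'e': push. Stack: deae
Final stack: "deae" (length 4)

4


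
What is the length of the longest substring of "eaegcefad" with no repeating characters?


Input: "eaegcefad"
Sliding window (track last position of each char):
  Position 0 ('e'): window [0,0] length 1 -- new best
  Position 1 ('a'): window [0,1] length 2 -- new best
  Position 2 ('e'): repeat (last at 0), move window start to 1
  Position 2 ('e'): window [1,2] length 2
  Position 3 ('g'): window [1,3] length 3 -- new best
  Position 4 ('c'): window [1,4] length 4 -- new best
  Position 5 ('e'): repeat (last at 2), move window start to 3
  Position 5 ('e'): window [3,5] length 3
  Position 6 ('f'): window [3,6] length 4
  Position 7 ('a'): window [3,7] length 5 -- new best
  Position 8 ('d'): window [3,8] length 6 -- new best
Longest substring with no repeats: "gcefad" with length 6

6


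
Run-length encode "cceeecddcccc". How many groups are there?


Input: cceeecddcccc
Scanning for consecutive runs:
  Group 1: 'c' x 2 (positions 0-1)
  Group 2: 'e' x 3 (positions 2-4)
  Group 3: 'c' x 1 (positions 5-5)
  Group 4: 'd' x 2 (positions 6-7)
  Group 5: 'c' x 4 (positions 8-11)
Total groups: 5

5


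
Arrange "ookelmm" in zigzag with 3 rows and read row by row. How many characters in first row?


Zigzag "ookelmm" into 3 rows:
Placing characters:
  'o' => row 0
  'o' => row 1
  'k' => row 2
  'e' => row 1
  'l' => row 0
  'm' => row 1
  'm' => row 2
Rows:
  Row 0: "ol"
  Row 1: "oem"
  Row 2: "km"
First row length: 2

2


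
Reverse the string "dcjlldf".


Input: dcjlldf
Reading characters right to left:
  Position 6: 'f'
  Position 5: 'd'
  Position 4: 'l'
  Position 3: 'l'
  Position 2: 'j'
  Position 1: 'c'
  Position 0: 'd'
Reversed: fdlljcd

fdlljcd


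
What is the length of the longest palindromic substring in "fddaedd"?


Input: "fddaedd"
Checking substrings for palindromes:
  [1:3] "dd" (len 2) => palindrome
  [5:7] "dd" (len 2) => palindrome
Longest palindromic substring: "dd" with length 2

2


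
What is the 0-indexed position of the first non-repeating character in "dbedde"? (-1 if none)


Input: dbedde
Character frequencies:
  'b': 1
  'd': 3
  'e': 2
Scanning left to right for freq == 1:
  Position 0 ('d'): freq=3, skip
  Position 1 ('b'): unique! => answer = 1

1


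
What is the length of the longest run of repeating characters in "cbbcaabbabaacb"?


Input: "cbbcaabbabaacb"
Scanning for longest run:
  Position 1 ('b'): new char, reset run to 1
  Position 2 ('b'): continues run of 'b', length=2
  Position 3 ('c'): new char, reset run to 1
  Position 4 ('a'): new char, reset run to 1
  Position 5 ('a'): continues run of 'a', length=2
  Position 6 ('b'): new char, reset run to 1
  Position 7 ('b'): continues run of 'b', length=2
  Position 8 ('a'): new char, reset run to 1
  Position 9 ('b'): new char, reset run to 1
  Position 10 ('a'): new char, reset run to 1
  Position 11 ('a'): continues run of 'a', length=2
  Position 12 ('c'): new char, reset run to 1
  Position 13 ('b'): new char, reset run to 1
Longest run: 'b' with length 2

2


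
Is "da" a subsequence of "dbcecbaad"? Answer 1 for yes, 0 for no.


Check if "da" is a subsequence of "dbcecbaad"
Greedy scan:
  Position 0 ('d'): matches sub[0] = 'd'
  Position 1 ('b'): no match needed
  Position 2 ('c'): no match needed
  Position 3 ('e'): no match needed
  Position 4 ('c'): no match needed
  Position 5 ('b'): no match needed
  Position 6 ('a'): matches sub[1] = 'a'
  Position 7 ('a'): no match needed
  Position 8 ('d'): no match needed
All 2 characters matched => is a subsequence

1


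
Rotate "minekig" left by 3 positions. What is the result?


Input: "minekig", rotate left by 3
First 3 characters: "min"
Remaining characters: "ekig"
Concatenate remaining + first: "ekig" + "min" = "ekigmin"

ekigmin


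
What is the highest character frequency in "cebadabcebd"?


Input: cebadabcebd
Character counts:
  'a': 2
  'b': 3
  'c': 2
  'd': 2
  'e': 2
Maximum frequency: 3

3


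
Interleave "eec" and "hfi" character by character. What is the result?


Interleaving "eec" and "hfi":
  Position 0: 'e' from first, 'h' from second => "eh"
  Position 1: 'e' from first, 'f' from second => "ef"
  Position 2: 'c' from first, 'i' from second => "ci"
Result: ehefci

ehefci


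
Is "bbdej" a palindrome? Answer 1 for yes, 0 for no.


Input: bbdej
Reversed: jedbb
  Compare pos 0 ('b') with pos 4 ('j'): MISMATCH
  Compare pos 1 ('b') with pos 3 ('e'): MISMATCH
Result: not a palindrome

0


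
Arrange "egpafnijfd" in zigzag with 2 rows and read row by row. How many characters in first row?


Zigzag "egpafnijfd" into 2 rows:
Placing characters:
  'e' => row 0
  'g' => row 1
  'p' => row 0
  'a' => row 1
  'f' => row 0
  'n' => row 1
  'i' => row 0
  'j' => row 1
  'f' => row 0
  'd' => row 1
Rows:
  Row 0: "epfif"
  Row 1: "ganjd"
First row length: 5

5


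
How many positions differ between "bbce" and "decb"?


Comparing "bbce" and "decb" position by position:
  Position 0: 'b' vs 'd' => DIFFER
  Position 1: 'b' vs 'e' => DIFFER
  Position 2: 'c' vs 'c' => same
  Position 3: 'e' vs 'b' => DIFFER
Positions that differ: 3

3


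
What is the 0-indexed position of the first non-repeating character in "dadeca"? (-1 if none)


Input: dadeca
Character frequencies:
  'a': 2
  'c': 1
  'd': 2
  'e': 1
Scanning left to right for freq == 1:
  Position 0 ('d'): freq=2, skip
  Position 1 ('a'): freq=2, skip
  Position 2 ('d'): freq=2, skip
  Position 3 ('e'): unique! => answer = 3

3


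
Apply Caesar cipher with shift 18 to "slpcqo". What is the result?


Caesar cipher: shift "slpcqo" by 18
  's' (pos 18) + 18 = pos 10 = 'k'
  'l' (pos 11) + 18 = pos 3 = 'd'
  'p' (pos 15) + 18 = pos 7 = 'h'
  'c' (pos 2) + 18 = pos 20 = 'u'
  'q' (pos 16) + 18 = pos 8 = 'i'
  'o' (pos 14) + 18 = pos 6 = 'g'
Result: kdhuig

kdhuig


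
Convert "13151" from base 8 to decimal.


Input: "13151" in base 8
Positional expansion:
  Digit '1' (value 1) x 8^4 = 4096
  Digit '3' (value 3) x 8^3 = 1536
  Digit '1' (value 1) x 8^2 = 64
  Digit '5' (value 5) x 8^1 = 40
  Digit '1' (value 1) x 8^0 = 1
Sum = 5737

5737


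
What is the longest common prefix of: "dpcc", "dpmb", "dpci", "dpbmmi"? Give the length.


Words: dpcc, dpmb, dpci, dpbmmi
  Position 0: all 'd' => match
  Position 1: all 'p' => match
  Position 2: ('c', 'm', 'c', 'b') => mismatch, stop
LCP = "dp" (length 2)

2


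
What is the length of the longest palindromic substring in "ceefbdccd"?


Input: "ceefbdccd"
Checking substrings for palindromes:
  [5:9] "dccd" (len 4) => palindrome
  [1:3] "ee" (len 2) => palindrome
  [6:8] "cc" (len 2) => palindrome
Longest palindromic substring: "dccd" with length 4

4
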